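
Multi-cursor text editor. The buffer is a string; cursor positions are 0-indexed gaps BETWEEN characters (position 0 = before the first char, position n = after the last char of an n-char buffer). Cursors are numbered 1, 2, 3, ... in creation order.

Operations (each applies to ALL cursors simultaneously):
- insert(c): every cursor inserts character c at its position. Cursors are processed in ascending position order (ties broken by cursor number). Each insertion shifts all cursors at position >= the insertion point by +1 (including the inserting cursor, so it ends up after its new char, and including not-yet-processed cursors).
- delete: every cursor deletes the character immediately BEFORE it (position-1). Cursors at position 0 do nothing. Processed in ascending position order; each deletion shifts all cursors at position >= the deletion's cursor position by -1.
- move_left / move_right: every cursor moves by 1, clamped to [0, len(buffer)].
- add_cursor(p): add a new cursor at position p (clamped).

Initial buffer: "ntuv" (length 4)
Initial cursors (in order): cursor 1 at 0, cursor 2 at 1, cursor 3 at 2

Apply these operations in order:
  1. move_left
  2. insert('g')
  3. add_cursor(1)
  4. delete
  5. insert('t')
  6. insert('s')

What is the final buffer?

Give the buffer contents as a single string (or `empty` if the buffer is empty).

Answer: tttsssntstuv

Derivation:
After op 1 (move_left): buffer="ntuv" (len 4), cursors c1@0 c2@0 c3@1, authorship ....
After op 2 (insert('g')): buffer="ggngtuv" (len 7), cursors c1@2 c2@2 c3@4, authorship 12.3...
After op 3 (add_cursor(1)): buffer="ggngtuv" (len 7), cursors c4@1 c1@2 c2@2 c3@4, authorship 12.3...
After op 4 (delete): buffer="ntuv" (len 4), cursors c1@0 c2@0 c4@0 c3@1, authorship ....
After op 5 (insert('t')): buffer="tttnttuv" (len 8), cursors c1@3 c2@3 c4@3 c3@5, authorship 124.3...
After op 6 (insert('s')): buffer="tttsssntstuv" (len 12), cursors c1@6 c2@6 c4@6 c3@9, authorship 124124.33...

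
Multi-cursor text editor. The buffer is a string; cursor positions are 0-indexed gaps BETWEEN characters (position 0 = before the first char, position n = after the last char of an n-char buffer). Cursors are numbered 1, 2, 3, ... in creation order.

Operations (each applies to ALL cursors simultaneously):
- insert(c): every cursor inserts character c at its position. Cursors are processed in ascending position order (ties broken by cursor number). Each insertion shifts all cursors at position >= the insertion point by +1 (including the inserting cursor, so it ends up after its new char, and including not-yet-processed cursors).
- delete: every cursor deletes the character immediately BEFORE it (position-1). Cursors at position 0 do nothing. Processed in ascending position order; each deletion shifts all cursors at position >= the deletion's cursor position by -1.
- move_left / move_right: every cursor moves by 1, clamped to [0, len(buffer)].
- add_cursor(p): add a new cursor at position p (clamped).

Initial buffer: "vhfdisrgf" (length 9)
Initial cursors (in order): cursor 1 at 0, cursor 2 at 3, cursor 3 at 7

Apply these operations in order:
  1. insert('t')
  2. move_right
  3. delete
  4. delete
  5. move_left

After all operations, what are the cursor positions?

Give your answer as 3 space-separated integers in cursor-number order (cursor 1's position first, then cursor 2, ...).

Answer: 0 1 4

Derivation:
After op 1 (insert('t')): buffer="tvhftdisrtgf" (len 12), cursors c1@1 c2@5 c3@10, authorship 1...2....3..
After op 2 (move_right): buffer="tvhftdisrtgf" (len 12), cursors c1@2 c2@6 c3@11, authorship 1...2....3..
After op 3 (delete): buffer="thftisrtf" (len 9), cursors c1@1 c2@4 c3@8, authorship 1..2...3.
After op 4 (delete): buffer="hfisrf" (len 6), cursors c1@0 c2@2 c3@5, authorship ......
After op 5 (move_left): buffer="hfisrf" (len 6), cursors c1@0 c2@1 c3@4, authorship ......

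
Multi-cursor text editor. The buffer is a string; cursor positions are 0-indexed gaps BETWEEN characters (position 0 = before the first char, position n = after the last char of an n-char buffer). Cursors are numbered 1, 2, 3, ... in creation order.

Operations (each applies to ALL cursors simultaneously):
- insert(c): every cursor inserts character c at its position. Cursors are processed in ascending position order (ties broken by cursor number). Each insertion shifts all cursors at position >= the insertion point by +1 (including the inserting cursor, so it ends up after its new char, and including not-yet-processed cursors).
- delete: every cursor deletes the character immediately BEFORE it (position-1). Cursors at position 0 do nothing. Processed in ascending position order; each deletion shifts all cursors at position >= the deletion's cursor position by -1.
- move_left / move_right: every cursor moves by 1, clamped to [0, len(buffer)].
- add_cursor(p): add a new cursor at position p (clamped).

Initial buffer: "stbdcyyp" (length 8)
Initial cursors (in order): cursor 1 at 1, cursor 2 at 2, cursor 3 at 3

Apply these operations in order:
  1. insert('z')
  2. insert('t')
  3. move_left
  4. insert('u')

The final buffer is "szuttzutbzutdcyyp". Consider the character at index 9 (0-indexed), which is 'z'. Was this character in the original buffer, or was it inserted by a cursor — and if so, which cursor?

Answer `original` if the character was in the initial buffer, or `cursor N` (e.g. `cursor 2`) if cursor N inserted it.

Answer: cursor 3

Derivation:
After op 1 (insert('z')): buffer="sztzbzdcyyp" (len 11), cursors c1@2 c2@4 c3@6, authorship .1.2.3.....
After op 2 (insert('t')): buffer="szttztbztdcyyp" (len 14), cursors c1@3 c2@6 c3@9, authorship .11.22.33.....
After op 3 (move_left): buffer="szttztbztdcyyp" (len 14), cursors c1@2 c2@5 c3@8, authorship .11.22.33.....
After op 4 (insert('u')): buffer="szuttzutbzutdcyyp" (len 17), cursors c1@3 c2@7 c3@11, authorship .111.222.333.....
Authorship (.=original, N=cursor N): . 1 1 1 . 2 2 2 . 3 3 3 . . . . .
Index 9: author = 3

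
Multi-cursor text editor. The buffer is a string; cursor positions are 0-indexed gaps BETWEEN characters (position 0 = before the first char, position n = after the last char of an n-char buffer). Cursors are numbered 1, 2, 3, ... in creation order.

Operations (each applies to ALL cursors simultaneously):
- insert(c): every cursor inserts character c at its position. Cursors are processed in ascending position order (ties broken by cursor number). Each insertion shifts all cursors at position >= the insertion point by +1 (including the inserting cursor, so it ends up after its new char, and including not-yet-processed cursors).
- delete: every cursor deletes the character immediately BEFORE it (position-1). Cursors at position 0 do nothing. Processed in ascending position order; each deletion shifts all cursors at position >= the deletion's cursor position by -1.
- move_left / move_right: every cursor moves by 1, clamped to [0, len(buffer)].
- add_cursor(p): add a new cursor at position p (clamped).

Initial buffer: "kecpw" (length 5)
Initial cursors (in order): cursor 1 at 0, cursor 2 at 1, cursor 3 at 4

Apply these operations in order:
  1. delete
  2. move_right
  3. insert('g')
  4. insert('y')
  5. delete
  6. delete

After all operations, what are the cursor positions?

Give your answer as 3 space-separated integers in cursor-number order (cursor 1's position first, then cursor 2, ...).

After op 1 (delete): buffer="ecw" (len 3), cursors c1@0 c2@0 c3@2, authorship ...
After op 2 (move_right): buffer="ecw" (len 3), cursors c1@1 c2@1 c3@3, authorship ...
After op 3 (insert('g')): buffer="eggcwg" (len 6), cursors c1@3 c2@3 c3@6, authorship .12..3
After op 4 (insert('y')): buffer="eggyycwgy" (len 9), cursors c1@5 c2@5 c3@9, authorship .1212..33
After op 5 (delete): buffer="eggcwg" (len 6), cursors c1@3 c2@3 c3@6, authorship .12..3
After op 6 (delete): buffer="ecw" (len 3), cursors c1@1 c2@1 c3@3, authorship ...

Answer: 1 1 3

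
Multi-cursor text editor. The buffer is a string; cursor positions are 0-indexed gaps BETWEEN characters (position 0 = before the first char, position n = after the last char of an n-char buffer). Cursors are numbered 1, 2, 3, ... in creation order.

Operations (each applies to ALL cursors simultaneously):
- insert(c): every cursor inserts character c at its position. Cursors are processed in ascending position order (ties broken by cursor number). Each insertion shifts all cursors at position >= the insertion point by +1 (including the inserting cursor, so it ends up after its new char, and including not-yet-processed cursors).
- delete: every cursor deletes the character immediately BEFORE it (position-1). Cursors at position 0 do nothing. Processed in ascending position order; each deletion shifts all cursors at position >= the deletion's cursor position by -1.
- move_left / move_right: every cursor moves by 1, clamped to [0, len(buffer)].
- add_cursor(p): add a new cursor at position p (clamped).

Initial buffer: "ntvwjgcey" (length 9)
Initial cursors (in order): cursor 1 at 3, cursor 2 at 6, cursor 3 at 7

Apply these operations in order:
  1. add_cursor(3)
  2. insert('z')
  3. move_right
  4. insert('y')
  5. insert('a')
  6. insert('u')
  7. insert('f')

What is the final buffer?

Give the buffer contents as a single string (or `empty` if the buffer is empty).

Answer: ntvzzwyyaauuffjgzcyaufzeyaufy

Derivation:
After op 1 (add_cursor(3)): buffer="ntvwjgcey" (len 9), cursors c1@3 c4@3 c2@6 c3@7, authorship .........
After op 2 (insert('z')): buffer="ntvzzwjgzczey" (len 13), cursors c1@5 c4@5 c2@9 c3@11, authorship ...14...2.3..
After op 3 (move_right): buffer="ntvzzwjgzczey" (len 13), cursors c1@6 c4@6 c2@10 c3@12, authorship ...14...2.3..
After op 4 (insert('y')): buffer="ntvzzwyyjgzcyzeyy" (len 17), cursors c1@8 c4@8 c2@13 c3@16, authorship ...14.14..2.23.3.
After op 5 (insert('a')): buffer="ntvzzwyyaajgzcyazeyay" (len 21), cursors c1@10 c4@10 c2@16 c3@20, authorship ...14.1414..2.223.33.
After op 6 (insert('u')): buffer="ntvzzwyyaauujgzcyauzeyauy" (len 25), cursors c1@12 c4@12 c2@19 c3@24, authorship ...14.141414..2.2223.333.
After op 7 (insert('f')): buffer="ntvzzwyyaauuffjgzcyaufzeyaufy" (len 29), cursors c1@14 c4@14 c2@22 c3@28, authorship ...14.14141414..2.22223.3333.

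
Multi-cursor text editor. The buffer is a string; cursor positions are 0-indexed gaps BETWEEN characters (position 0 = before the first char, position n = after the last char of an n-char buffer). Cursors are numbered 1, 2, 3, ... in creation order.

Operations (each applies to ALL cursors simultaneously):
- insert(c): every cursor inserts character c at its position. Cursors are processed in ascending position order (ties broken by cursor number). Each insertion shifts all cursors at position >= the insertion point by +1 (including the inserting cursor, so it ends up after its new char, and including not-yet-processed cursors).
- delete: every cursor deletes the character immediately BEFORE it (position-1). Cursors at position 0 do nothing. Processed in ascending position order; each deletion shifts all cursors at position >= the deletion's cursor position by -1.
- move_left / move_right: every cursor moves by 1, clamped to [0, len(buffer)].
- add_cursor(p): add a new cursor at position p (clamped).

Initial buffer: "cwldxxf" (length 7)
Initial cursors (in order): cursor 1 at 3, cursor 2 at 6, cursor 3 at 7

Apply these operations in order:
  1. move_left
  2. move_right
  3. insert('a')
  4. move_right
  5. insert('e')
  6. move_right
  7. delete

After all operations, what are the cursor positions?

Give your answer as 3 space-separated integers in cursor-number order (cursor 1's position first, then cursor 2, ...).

After op 1 (move_left): buffer="cwldxxf" (len 7), cursors c1@2 c2@5 c3@6, authorship .......
After op 2 (move_right): buffer="cwldxxf" (len 7), cursors c1@3 c2@6 c3@7, authorship .......
After op 3 (insert('a')): buffer="cwladxxafa" (len 10), cursors c1@4 c2@8 c3@10, authorship ...1...2.3
After op 4 (move_right): buffer="cwladxxafa" (len 10), cursors c1@5 c2@9 c3@10, authorship ...1...2.3
After op 5 (insert('e')): buffer="cwladexxafeae" (len 13), cursors c1@6 c2@11 c3@13, authorship ...1.1..2.233
After op 6 (move_right): buffer="cwladexxafeae" (len 13), cursors c1@7 c2@12 c3@13, authorship ...1.1..2.233
After op 7 (delete): buffer="cwladexafe" (len 10), cursors c1@6 c2@10 c3@10, authorship ...1.1.2.2

Answer: 6 10 10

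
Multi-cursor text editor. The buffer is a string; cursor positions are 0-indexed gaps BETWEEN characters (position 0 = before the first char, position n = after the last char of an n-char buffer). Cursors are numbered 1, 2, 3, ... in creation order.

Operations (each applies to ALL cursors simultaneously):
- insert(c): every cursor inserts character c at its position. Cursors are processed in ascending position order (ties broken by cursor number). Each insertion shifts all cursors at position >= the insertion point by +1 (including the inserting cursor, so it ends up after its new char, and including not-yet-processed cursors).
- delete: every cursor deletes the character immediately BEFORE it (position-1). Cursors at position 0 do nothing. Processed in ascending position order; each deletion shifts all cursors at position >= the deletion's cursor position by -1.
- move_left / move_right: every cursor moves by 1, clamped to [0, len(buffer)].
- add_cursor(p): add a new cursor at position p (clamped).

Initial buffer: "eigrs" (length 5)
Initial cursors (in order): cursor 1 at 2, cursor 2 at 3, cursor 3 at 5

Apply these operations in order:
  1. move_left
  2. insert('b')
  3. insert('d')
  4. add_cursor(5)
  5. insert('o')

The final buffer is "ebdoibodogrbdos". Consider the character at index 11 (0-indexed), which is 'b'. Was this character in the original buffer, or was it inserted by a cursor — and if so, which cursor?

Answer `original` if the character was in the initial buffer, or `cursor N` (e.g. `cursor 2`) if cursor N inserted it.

Answer: cursor 3

Derivation:
After op 1 (move_left): buffer="eigrs" (len 5), cursors c1@1 c2@2 c3@4, authorship .....
After op 2 (insert('b')): buffer="ebibgrbs" (len 8), cursors c1@2 c2@4 c3@7, authorship .1.2..3.
After op 3 (insert('d')): buffer="ebdibdgrbds" (len 11), cursors c1@3 c2@6 c3@10, authorship .11.22..33.
After op 4 (add_cursor(5)): buffer="ebdibdgrbds" (len 11), cursors c1@3 c4@5 c2@6 c3@10, authorship .11.22..33.
After op 5 (insert('o')): buffer="ebdoibodogrbdos" (len 15), cursors c1@4 c4@7 c2@9 c3@14, authorship .111.2422..333.
Authorship (.=original, N=cursor N): . 1 1 1 . 2 4 2 2 . . 3 3 3 .
Index 11: author = 3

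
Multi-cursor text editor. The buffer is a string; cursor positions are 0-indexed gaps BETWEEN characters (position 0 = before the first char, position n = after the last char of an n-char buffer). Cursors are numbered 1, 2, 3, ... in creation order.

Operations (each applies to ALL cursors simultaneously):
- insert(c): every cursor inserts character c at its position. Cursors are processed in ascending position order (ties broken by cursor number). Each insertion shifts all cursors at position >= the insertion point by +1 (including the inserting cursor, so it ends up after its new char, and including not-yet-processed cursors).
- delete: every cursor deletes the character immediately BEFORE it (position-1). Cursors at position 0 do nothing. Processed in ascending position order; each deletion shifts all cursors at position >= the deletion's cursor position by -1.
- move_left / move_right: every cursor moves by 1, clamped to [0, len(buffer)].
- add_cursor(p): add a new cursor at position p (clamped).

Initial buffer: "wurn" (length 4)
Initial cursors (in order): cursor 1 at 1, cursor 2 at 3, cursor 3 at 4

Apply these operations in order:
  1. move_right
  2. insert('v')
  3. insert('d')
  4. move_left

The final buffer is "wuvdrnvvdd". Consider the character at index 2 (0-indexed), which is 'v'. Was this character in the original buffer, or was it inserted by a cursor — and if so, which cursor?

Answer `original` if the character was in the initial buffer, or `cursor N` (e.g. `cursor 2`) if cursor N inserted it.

After op 1 (move_right): buffer="wurn" (len 4), cursors c1@2 c2@4 c3@4, authorship ....
After op 2 (insert('v')): buffer="wuvrnvv" (len 7), cursors c1@3 c2@7 c3@7, authorship ..1..23
After op 3 (insert('d')): buffer="wuvdrnvvdd" (len 10), cursors c1@4 c2@10 c3@10, authorship ..11..2323
After op 4 (move_left): buffer="wuvdrnvvdd" (len 10), cursors c1@3 c2@9 c3@9, authorship ..11..2323
Authorship (.=original, N=cursor N): . . 1 1 . . 2 3 2 3
Index 2: author = 1

Answer: cursor 1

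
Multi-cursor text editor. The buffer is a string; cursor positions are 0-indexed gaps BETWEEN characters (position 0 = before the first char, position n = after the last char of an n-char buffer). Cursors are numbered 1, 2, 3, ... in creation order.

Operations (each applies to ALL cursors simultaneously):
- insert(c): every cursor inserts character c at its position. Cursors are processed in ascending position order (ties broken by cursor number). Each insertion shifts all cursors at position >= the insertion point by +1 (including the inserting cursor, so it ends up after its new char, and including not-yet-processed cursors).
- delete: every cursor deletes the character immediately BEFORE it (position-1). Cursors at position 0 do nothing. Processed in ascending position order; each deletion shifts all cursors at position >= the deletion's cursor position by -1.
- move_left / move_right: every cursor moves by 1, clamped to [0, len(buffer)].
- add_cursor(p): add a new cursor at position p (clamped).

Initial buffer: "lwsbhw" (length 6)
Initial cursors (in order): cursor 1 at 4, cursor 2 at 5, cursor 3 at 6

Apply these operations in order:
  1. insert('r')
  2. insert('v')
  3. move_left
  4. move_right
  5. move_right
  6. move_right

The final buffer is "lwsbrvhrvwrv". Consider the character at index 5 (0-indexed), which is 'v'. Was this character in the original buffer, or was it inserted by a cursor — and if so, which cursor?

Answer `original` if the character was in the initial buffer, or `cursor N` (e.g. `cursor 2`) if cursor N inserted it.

After op 1 (insert('r')): buffer="lwsbrhrwr" (len 9), cursors c1@5 c2@7 c3@9, authorship ....1.2.3
After op 2 (insert('v')): buffer="lwsbrvhrvwrv" (len 12), cursors c1@6 c2@9 c3@12, authorship ....11.22.33
After op 3 (move_left): buffer="lwsbrvhrvwrv" (len 12), cursors c1@5 c2@8 c3@11, authorship ....11.22.33
After op 4 (move_right): buffer="lwsbrvhrvwrv" (len 12), cursors c1@6 c2@9 c3@12, authorship ....11.22.33
After op 5 (move_right): buffer="lwsbrvhrvwrv" (len 12), cursors c1@7 c2@10 c3@12, authorship ....11.22.33
After op 6 (move_right): buffer="lwsbrvhrvwrv" (len 12), cursors c1@8 c2@11 c3@12, authorship ....11.22.33
Authorship (.=original, N=cursor N): . . . . 1 1 . 2 2 . 3 3
Index 5: author = 1

Answer: cursor 1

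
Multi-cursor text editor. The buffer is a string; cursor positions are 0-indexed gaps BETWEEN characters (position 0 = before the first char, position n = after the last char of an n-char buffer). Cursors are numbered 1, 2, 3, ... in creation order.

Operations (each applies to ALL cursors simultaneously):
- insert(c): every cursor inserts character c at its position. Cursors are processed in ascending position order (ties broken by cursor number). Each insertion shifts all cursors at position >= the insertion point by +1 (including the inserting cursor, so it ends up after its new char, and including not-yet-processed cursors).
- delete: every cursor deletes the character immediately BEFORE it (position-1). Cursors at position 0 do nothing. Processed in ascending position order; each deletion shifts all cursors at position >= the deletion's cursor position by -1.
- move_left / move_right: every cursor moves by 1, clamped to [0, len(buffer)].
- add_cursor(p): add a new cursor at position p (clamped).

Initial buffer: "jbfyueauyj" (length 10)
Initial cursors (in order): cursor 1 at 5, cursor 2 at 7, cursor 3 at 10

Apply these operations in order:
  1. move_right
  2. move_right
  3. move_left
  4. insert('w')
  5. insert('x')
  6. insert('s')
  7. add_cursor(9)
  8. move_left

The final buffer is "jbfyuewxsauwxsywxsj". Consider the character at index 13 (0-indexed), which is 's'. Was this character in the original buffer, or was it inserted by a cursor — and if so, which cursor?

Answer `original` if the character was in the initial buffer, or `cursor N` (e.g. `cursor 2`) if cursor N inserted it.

After op 1 (move_right): buffer="jbfyueauyj" (len 10), cursors c1@6 c2@8 c3@10, authorship ..........
After op 2 (move_right): buffer="jbfyueauyj" (len 10), cursors c1@7 c2@9 c3@10, authorship ..........
After op 3 (move_left): buffer="jbfyueauyj" (len 10), cursors c1@6 c2@8 c3@9, authorship ..........
After op 4 (insert('w')): buffer="jbfyuewauwywj" (len 13), cursors c1@7 c2@10 c3@12, authorship ......1..2.3.
After op 5 (insert('x')): buffer="jbfyuewxauwxywxj" (len 16), cursors c1@8 c2@12 c3@15, authorship ......11..22.33.
After op 6 (insert('s')): buffer="jbfyuewxsauwxsywxsj" (len 19), cursors c1@9 c2@14 c3@18, authorship ......111..222.333.
After op 7 (add_cursor(9)): buffer="jbfyuewxsauwxsywxsj" (len 19), cursors c1@9 c4@9 c2@14 c3@18, authorship ......111..222.333.
After op 8 (move_left): buffer="jbfyuewxsauwxsywxsj" (len 19), cursors c1@8 c4@8 c2@13 c3@17, authorship ......111..222.333.
Authorship (.=original, N=cursor N): . . . . . . 1 1 1 . . 2 2 2 . 3 3 3 .
Index 13: author = 2

Answer: cursor 2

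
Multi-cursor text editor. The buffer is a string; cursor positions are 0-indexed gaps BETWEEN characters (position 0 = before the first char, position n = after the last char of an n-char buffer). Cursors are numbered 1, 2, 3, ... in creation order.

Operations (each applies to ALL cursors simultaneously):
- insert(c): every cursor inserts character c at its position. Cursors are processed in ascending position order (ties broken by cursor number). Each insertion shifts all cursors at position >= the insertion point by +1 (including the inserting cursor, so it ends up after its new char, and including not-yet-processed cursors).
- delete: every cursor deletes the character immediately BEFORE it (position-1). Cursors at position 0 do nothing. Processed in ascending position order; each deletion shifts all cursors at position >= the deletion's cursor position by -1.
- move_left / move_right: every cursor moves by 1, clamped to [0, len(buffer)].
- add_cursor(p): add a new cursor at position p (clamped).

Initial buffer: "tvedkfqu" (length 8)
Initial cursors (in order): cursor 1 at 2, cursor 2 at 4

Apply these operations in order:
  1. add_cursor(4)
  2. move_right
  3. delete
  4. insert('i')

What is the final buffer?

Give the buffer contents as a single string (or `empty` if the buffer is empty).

Answer: tviiifqu

Derivation:
After op 1 (add_cursor(4)): buffer="tvedkfqu" (len 8), cursors c1@2 c2@4 c3@4, authorship ........
After op 2 (move_right): buffer="tvedkfqu" (len 8), cursors c1@3 c2@5 c3@5, authorship ........
After op 3 (delete): buffer="tvfqu" (len 5), cursors c1@2 c2@2 c3@2, authorship .....
After op 4 (insert('i')): buffer="tviiifqu" (len 8), cursors c1@5 c2@5 c3@5, authorship ..123...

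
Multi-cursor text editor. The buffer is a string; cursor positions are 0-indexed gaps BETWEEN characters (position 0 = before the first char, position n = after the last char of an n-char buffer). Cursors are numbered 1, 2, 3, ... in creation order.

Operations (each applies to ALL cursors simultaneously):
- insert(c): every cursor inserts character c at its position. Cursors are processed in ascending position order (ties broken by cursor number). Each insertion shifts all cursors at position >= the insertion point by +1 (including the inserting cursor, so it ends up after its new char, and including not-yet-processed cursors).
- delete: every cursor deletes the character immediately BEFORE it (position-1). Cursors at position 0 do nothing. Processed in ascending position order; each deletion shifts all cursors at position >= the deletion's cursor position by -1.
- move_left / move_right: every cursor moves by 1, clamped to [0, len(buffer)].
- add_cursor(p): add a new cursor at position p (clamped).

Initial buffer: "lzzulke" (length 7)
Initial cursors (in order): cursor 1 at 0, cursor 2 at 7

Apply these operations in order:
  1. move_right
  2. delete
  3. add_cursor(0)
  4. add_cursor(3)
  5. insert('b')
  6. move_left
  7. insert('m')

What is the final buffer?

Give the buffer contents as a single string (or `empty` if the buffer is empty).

Answer: bmmbzzumblkmb

Derivation:
After op 1 (move_right): buffer="lzzulke" (len 7), cursors c1@1 c2@7, authorship .......
After op 2 (delete): buffer="zzulk" (len 5), cursors c1@0 c2@5, authorship .....
After op 3 (add_cursor(0)): buffer="zzulk" (len 5), cursors c1@0 c3@0 c2@5, authorship .....
After op 4 (add_cursor(3)): buffer="zzulk" (len 5), cursors c1@0 c3@0 c4@3 c2@5, authorship .....
After op 5 (insert('b')): buffer="bbzzublkb" (len 9), cursors c1@2 c3@2 c4@6 c2@9, authorship 13...4..2
After op 6 (move_left): buffer="bbzzublkb" (len 9), cursors c1@1 c3@1 c4@5 c2@8, authorship 13...4..2
After op 7 (insert('m')): buffer="bmmbzzumblkmb" (len 13), cursors c1@3 c3@3 c4@8 c2@12, authorship 1133...44..22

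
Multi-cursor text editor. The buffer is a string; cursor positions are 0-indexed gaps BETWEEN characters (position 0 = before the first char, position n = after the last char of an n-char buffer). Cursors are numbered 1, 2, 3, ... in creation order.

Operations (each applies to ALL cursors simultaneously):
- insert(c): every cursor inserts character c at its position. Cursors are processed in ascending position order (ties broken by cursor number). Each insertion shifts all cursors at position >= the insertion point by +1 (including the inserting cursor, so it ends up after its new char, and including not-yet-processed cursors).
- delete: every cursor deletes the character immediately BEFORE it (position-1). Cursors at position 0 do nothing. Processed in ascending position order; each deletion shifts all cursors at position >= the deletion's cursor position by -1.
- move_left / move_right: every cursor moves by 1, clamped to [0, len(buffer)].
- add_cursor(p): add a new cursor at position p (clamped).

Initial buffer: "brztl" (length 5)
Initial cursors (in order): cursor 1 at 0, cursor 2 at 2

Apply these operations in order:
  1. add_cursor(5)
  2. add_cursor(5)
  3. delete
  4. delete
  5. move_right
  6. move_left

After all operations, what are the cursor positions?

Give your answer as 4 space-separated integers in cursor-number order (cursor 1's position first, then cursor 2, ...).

Answer: 0 0 0 0

Derivation:
After op 1 (add_cursor(5)): buffer="brztl" (len 5), cursors c1@0 c2@2 c3@5, authorship .....
After op 2 (add_cursor(5)): buffer="brztl" (len 5), cursors c1@0 c2@2 c3@5 c4@5, authorship .....
After op 3 (delete): buffer="bz" (len 2), cursors c1@0 c2@1 c3@2 c4@2, authorship ..
After op 4 (delete): buffer="" (len 0), cursors c1@0 c2@0 c3@0 c4@0, authorship 
After op 5 (move_right): buffer="" (len 0), cursors c1@0 c2@0 c3@0 c4@0, authorship 
After op 6 (move_left): buffer="" (len 0), cursors c1@0 c2@0 c3@0 c4@0, authorship 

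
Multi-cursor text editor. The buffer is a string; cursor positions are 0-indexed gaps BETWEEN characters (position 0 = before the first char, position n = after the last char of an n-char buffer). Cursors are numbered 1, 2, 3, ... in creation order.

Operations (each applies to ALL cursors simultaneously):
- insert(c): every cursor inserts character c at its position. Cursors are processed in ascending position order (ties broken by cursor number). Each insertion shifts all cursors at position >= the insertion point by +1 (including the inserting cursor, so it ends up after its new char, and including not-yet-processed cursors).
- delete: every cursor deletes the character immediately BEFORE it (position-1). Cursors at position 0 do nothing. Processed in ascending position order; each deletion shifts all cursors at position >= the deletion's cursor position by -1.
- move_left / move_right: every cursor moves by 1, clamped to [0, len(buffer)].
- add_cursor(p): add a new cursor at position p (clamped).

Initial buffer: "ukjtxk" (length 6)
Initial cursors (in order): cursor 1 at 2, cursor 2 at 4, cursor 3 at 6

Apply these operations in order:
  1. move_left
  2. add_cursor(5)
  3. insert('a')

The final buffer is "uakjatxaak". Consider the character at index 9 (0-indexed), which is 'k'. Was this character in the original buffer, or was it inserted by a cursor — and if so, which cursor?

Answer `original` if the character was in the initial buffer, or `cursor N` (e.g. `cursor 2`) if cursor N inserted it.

Answer: original

Derivation:
After op 1 (move_left): buffer="ukjtxk" (len 6), cursors c1@1 c2@3 c3@5, authorship ......
After op 2 (add_cursor(5)): buffer="ukjtxk" (len 6), cursors c1@1 c2@3 c3@5 c4@5, authorship ......
After op 3 (insert('a')): buffer="uakjatxaak" (len 10), cursors c1@2 c2@5 c3@9 c4@9, authorship .1..2..34.
Authorship (.=original, N=cursor N): . 1 . . 2 . . 3 4 .
Index 9: author = original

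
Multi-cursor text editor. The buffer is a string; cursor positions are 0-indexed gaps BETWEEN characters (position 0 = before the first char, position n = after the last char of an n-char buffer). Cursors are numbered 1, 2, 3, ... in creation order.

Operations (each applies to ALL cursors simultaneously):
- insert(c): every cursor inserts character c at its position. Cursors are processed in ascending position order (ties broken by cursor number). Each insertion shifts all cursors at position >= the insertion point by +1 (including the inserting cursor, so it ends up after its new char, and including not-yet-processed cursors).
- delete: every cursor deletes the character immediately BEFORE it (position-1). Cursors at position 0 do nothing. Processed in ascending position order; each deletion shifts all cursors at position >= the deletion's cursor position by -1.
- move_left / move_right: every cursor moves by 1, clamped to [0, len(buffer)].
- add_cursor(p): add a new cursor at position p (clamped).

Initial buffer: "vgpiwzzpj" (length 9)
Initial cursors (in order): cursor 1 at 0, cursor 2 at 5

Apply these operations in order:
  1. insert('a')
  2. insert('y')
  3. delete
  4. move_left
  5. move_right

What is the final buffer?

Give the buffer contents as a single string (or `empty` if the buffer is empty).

Answer: avgpiwazzpj

Derivation:
After op 1 (insert('a')): buffer="avgpiwazzpj" (len 11), cursors c1@1 c2@7, authorship 1.....2....
After op 2 (insert('y')): buffer="ayvgpiwayzzpj" (len 13), cursors c1@2 c2@9, authorship 11.....22....
After op 3 (delete): buffer="avgpiwazzpj" (len 11), cursors c1@1 c2@7, authorship 1.....2....
After op 4 (move_left): buffer="avgpiwazzpj" (len 11), cursors c1@0 c2@6, authorship 1.....2....
After op 5 (move_right): buffer="avgpiwazzpj" (len 11), cursors c1@1 c2@7, authorship 1.....2....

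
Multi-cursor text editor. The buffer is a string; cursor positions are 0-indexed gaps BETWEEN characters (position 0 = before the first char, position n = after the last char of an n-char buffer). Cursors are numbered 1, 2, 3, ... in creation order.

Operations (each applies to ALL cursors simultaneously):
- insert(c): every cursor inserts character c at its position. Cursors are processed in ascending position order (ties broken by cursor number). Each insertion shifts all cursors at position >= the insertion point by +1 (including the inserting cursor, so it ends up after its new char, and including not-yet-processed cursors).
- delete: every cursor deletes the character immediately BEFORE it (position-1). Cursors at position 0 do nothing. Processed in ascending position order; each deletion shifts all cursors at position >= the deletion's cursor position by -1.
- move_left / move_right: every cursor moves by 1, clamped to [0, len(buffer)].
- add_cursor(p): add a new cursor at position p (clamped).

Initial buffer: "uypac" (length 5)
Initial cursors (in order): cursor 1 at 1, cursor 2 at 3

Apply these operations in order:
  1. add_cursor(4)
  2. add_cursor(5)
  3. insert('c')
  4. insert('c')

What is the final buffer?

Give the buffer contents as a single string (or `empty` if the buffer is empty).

After op 1 (add_cursor(4)): buffer="uypac" (len 5), cursors c1@1 c2@3 c3@4, authorship .....
After op 2 (add_cursor(5)): buffer="uypac" (len 5), cursors c1@1 c2@3 c3@4 c4@5, authorship .....
After op 3 (insert('c')): buffer="ucypcaccc" (len 9), cursors c1@2 c2@5 c3@7 c4@9, authorship .1..2.3.4
After op 4 (insert('c')): buffer="uccypccaccccc" (len 13), cursors c1@3 c2@7 c3@10 c4@13, authorship .11..22.33.44

Answer: uccypccaccccc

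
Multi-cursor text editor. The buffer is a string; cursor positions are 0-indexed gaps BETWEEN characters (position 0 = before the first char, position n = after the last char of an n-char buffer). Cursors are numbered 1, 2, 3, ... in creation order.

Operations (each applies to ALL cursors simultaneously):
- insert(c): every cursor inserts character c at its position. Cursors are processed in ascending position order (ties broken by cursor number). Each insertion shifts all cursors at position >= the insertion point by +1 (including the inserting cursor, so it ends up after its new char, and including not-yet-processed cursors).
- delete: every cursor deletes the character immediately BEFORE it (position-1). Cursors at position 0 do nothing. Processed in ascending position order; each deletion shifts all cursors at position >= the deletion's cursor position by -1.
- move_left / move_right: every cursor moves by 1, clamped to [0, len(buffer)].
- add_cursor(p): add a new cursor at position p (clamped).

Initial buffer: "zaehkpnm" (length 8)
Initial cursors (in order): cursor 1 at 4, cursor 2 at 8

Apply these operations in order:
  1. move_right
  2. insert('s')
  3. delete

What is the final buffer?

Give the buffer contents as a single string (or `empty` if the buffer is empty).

After op 1 (move_right): buffer="zaehkpnm" (len 8), cursors c1@5 c2@8, authorship ........
After op 2 (insert('s')): buffer="zaehkspnms" (len 10), cursors c1@6 c2@10, authorship .....1...2
After op 3 (delete): buffer="zaehkpnm" (len 8), cursors c1@5 c2@8, authorship ........

Answer: zaehkpnm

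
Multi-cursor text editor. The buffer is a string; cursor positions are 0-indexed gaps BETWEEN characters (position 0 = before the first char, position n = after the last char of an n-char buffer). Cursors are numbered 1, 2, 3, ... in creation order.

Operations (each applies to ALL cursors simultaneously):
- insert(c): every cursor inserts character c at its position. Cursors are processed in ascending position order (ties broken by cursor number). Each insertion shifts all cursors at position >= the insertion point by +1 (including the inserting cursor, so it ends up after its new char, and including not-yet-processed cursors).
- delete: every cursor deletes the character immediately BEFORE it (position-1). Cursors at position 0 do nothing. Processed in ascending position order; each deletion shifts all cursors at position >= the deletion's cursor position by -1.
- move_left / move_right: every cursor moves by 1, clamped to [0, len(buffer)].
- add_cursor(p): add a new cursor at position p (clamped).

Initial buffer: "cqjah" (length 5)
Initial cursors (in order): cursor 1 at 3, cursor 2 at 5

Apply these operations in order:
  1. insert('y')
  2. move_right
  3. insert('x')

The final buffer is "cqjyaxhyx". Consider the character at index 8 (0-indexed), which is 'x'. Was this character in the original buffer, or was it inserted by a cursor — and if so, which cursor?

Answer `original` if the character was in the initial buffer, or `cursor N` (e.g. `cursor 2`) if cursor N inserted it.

After op 1 (insert('y')): buffer="cqjyahy" (len 7), cursors c1@4 c2@7, authorship ...1..2
After op 2 (move_right): buffer="cqjyahy" (len 7), cursors c1@5 c2@7, authorship ...1..2
After op 3 (insert('x')): buffer="cqjyaxhyx" (len 9), cursors c1@6 c2@9, authorship ...1.1.22
Authorship (.=original, N=cursor N): . . . 1 . 1 . 2 2
Index 8: author = 2

Answer: cursor 2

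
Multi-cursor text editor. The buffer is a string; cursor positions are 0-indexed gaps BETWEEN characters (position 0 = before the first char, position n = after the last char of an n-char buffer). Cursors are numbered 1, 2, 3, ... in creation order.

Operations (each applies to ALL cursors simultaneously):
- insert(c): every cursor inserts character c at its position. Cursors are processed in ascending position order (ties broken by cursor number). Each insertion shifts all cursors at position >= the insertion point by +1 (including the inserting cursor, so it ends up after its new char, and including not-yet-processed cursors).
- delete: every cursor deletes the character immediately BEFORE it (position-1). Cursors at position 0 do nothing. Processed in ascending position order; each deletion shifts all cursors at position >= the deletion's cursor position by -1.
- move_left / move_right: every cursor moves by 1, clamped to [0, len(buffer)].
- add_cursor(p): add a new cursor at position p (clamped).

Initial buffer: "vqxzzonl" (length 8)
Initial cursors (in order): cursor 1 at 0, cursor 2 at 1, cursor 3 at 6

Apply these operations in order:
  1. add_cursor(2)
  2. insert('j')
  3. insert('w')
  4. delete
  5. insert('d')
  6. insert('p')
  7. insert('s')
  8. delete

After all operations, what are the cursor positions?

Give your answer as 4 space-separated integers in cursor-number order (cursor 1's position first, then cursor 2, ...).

Answer: 3 7 18 11

Derivation:
After op 1 (add_cursor(2)): buffer="vqxzzonl" (len 8), cursors c1@0 c2@1 c4@2 c3@6, authorship ........
After op 2 (insert('j')): buffer="jvjqjxzzojnl" (len 12), cursors c1@1 c2@3 c4@5 c3@10, authorship 1.2.4....3..
After op 3 (insert('w')): buffer="jwvjwqjwxzzojwnl" (len 16), cursors c1@2 c2@5 c4@8 c3@14, authorship 11.22.44....33..
After op 4 (delete): buffer="jvjqjxzzojnl" (len 12), cursors c1@1 c2@3 c4@5 c3@10, authorship 1.2.4....3..
After op 5 (insert('d')): buffer="jdvjdqjdxzzojdnl" (len 16), cursors c1@2 c2@5 c4@8 c3@14, authorship 11.22.44....33..
After op 6 (insert('p')): buffer="jdpvjdpqjdpxzzojdpnl" (len 20), cursors c1@3 c2@7 c4@11 c3@18, authorship 111.222.444....333..
After op 7 (insert('s')): buffer="jdpsvjdpsqjdpsxzzojdpsnl" (len 24), cursors c1@4 c2@9 c4@14 c3@22, authorship 1111.2222.4444....3333..
After op 8 (delete): buffer="jdpvjdpqjdpxzzojdpnl" (len 20), cursors c1@3 c2@7 c4@11 c3@18, authorship 111.222.444....333..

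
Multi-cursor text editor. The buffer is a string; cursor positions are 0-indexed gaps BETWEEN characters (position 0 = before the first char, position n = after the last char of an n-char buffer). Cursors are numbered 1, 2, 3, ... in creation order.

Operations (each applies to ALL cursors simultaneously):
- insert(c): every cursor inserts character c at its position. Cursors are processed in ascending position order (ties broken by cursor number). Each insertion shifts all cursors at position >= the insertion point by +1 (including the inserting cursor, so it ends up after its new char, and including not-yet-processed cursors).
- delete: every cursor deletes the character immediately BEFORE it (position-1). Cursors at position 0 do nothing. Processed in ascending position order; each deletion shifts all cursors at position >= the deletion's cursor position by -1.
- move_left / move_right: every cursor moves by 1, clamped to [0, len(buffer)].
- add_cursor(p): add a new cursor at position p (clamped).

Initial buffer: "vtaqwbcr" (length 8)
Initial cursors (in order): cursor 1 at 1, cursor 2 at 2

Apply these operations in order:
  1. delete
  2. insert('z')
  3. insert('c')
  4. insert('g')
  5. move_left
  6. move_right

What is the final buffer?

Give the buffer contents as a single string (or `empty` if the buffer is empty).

After op 1 (delete): buffer="aqwbcr" (len 6), cursors c1@0 c2@0, authorship ......
After op 2 (insert('z')): buffer="zzaqwbcr" (len 8), cursors c1@2 c2@2, authorship 12......
After op 3 (insert('c')): buffer="zzccaqwbcr" (len 10), cursors c1@4 c2@4, authorship 1212......
After op 4 (insert('g')): buffer="zzccggaqwbcr" (len 12), cursors c1@6 c2@6, authorship 121212......
After op 5 (move_left): buffer="zzccggaqwbcr" (len 12), cursors c1@5 c2@5, authorship 121212......
After op 6 (move_right): buffer="zzccggaqwbcr" (len 12), cursors c1@6 c2@6, authorship 121212......

Answer: zzccggaqwbcr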